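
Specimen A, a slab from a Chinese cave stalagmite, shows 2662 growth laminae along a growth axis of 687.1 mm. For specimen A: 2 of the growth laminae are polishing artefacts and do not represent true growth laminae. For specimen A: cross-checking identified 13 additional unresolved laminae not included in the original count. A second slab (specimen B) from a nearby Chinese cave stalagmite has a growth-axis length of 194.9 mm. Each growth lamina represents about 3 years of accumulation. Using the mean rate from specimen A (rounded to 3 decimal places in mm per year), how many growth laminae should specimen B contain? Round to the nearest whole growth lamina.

755 growth laminae

Specimen A: correcting the raw count gives 2662 − 2 + 13 = 2673 true growth laminae.
Specimen A: at 3 years per growth lamina, 2673 × 3 = 8019 years.
A: 687.1 mm over 8019 years gives 687.1 / 8019 ≈ 0.086 mm/year.
B spans 194.9 / 0.086 = 2266.28 years; at 3 years per growth lamina that is 2266.28 / 3 ≈ 755 growth laminae.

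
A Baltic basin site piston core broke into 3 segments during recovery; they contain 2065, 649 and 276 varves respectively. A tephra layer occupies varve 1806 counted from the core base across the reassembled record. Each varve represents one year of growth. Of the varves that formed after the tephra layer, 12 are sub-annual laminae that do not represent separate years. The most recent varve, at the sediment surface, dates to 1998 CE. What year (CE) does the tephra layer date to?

826 CE

Total varves = 2065 + 649 + 276 = 2990.
2990 − 1806 = 1184 varves lie beyond the tephra layer toward the sediment surface.
1184 − 12 false = 1172 true varves after the tephra layer.
Counting back 1172 years from 1998 CE places the tephra layer in 1998 − 1172 = 826 CE.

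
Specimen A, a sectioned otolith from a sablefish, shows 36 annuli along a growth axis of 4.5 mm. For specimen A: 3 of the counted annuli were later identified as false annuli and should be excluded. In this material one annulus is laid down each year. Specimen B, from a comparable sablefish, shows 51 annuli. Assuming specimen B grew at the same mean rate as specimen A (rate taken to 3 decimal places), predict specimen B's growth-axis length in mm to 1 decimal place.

Specimen A: adjusted count: 36 − 3 = 33 annuli.
A: Extension rate ≈ 4.5 / 33 = 0.136 mm per year.
Length of B = 0.136 × 51 = 6.9 mm.

6.9 mm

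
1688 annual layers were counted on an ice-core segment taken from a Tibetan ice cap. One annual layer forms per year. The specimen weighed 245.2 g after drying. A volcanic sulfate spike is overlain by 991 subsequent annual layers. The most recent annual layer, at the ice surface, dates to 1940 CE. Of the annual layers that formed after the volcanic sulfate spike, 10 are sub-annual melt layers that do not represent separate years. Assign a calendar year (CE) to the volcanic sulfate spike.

991 annual layers formed after the volcanic sulfate spike.
991 − 10 false = 981 true annual layers after the volcanic sulfate spike.
The annual layer at the ice surface is 1940 CE, so the volcanic sulfate spike dates to 1940 − 981 = 959 CE.

959 CE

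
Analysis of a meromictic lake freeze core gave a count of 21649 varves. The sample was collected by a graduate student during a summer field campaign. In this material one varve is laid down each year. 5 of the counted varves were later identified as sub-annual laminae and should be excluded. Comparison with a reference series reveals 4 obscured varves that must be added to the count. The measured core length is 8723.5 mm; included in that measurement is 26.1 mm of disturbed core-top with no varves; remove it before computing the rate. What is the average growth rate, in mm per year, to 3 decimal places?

Correcting the raw count gives 21649 − 5 + 4 = 21648 true varves.
The growth record spans 8723.5 − 26.1 = 8697.4 mm.
Mean rate = 8697.4 mm / 21648 years ≈ 0.402 mm per year.

0.402 mm per year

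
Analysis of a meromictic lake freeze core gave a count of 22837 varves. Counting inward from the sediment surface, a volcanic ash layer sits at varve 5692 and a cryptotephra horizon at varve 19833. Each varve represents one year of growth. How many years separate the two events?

14141 years

The two markers are separated by 19833 − 5692 = 14141 varves.
One varve per year makes the interval 14141 years.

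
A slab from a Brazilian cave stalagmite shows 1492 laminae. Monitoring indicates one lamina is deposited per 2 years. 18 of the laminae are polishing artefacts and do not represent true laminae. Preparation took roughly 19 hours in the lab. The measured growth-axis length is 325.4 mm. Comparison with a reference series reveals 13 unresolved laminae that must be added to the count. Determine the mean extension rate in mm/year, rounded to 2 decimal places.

True lamina count = 1492 − 18 + 13 = 1487.
Multiplying by 2 years per lamina: 1487 × 2 = 2974 years.
325.4 mm over 2974 years gives 325.4 / 2974 ≈ 0.11 mm/year.

0.11 mm/year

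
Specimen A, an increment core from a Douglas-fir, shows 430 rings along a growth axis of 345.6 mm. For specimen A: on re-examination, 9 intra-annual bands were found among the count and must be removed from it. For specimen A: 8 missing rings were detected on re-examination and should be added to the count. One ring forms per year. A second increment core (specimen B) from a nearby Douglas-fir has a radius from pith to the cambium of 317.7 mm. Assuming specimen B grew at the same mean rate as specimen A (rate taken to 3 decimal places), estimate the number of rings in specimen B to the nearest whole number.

394 rings

Specimen A: adjusted count: 430 − 9 + 8 = 429 rings.
A: Extension rate ≈ 345.6 / 429 = 0.806 mm/year.
B spans 317.7 / 0.806 = 394.17 years ≈ 394 rings.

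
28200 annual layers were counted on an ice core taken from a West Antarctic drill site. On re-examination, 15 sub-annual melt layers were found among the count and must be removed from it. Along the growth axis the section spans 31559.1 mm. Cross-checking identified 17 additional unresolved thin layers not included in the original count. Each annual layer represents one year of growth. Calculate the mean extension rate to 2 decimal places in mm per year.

Adjusted count: 28200 − 15 + 17 = 28202 annual layers.
Mean rate = 31559.1 mm / 28202 years ≈ 1.12 mm per year.

1.12 mm per year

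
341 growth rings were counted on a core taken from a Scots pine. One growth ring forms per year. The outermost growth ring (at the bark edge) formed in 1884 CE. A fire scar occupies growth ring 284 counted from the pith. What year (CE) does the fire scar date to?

341 − 284 = 57 growth rings lie beyond the fire scar toward the bark edge.
The growth ring at the bark edge is 1884 CE, so the fire scar dates to 1884 − 57 = 1827 CE.

1827 CE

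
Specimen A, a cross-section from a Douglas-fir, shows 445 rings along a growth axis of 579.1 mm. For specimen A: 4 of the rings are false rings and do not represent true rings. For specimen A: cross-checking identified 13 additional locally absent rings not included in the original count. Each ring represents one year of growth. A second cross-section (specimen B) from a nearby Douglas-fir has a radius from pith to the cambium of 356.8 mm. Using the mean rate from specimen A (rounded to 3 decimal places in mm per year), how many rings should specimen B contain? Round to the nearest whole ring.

Specimen A: correcting the raw count gives 445 − 4 + 13 = 454 true rings.
A: Mean rate = 579.1 mm / 454 years ≈ 1.276 mm/year.
B spans 356.8 / 1.276 = 279.62 years ≈ 280 rings.

280 rings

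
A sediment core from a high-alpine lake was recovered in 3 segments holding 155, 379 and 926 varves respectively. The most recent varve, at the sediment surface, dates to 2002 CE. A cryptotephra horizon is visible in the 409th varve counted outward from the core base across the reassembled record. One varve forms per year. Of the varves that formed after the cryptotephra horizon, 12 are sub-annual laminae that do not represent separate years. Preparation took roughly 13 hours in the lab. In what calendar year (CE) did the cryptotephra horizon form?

Total varves = 155 + 379 + 926 = 1460.
Between varve 409 and the sediment surface there are 1460 − 409 = 1051 varves.
Removing the 12 false varves leaves 1051 − 12 = 1039 true varves beyond the cryptotephra horizon.
2002 − 1039 = 963 CE.

963 CE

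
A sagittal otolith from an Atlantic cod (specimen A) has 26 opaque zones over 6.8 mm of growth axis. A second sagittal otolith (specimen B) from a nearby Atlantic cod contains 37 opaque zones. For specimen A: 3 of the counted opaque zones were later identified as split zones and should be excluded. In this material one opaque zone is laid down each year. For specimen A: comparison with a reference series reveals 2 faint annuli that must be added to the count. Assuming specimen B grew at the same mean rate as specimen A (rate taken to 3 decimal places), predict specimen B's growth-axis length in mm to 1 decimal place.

Specimen A: correcting the raw count gives 26 − 3 + 2 = 25 true opaque zones.
A: Mean rate = 6.8 mm / 25 years ≈ 0.272 mm per year.
B's length ≈ 0.272 × 37 = 10.1 mm.

10.1 mm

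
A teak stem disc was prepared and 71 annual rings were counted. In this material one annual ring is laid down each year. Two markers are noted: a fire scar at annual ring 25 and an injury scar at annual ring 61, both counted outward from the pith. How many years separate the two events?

36 yr

The two markers are separated by 61 − 25 = 36 annual rings.
At one annual ring per year, 36 years elapsed between them.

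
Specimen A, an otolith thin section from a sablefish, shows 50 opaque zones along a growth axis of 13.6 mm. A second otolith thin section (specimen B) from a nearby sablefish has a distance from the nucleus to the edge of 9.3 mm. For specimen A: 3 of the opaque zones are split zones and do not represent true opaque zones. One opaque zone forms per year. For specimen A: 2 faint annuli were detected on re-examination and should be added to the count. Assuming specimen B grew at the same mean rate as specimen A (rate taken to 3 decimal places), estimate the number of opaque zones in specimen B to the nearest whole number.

Specimen A: after corrections the count is 50 − 3 + 2 = 49 opaque zones.
A: 13.6 mm over 49 years gives 13.6 / 49 ≈ 0.278 mm/yr.
B spans 9.3 / 0.278 = 33.45 years ≈ 33 opaque zones.

33 opaque zones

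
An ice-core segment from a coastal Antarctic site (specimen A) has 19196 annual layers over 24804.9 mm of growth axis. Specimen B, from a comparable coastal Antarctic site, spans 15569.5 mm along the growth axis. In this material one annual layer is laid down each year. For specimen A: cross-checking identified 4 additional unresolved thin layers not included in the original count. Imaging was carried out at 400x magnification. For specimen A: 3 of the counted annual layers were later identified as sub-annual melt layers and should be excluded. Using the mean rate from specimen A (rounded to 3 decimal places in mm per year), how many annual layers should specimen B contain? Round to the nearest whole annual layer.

12051 annual layers

Specimen A: adjusted count: 19196 − 3 + 4 = 19197 annual layers.
A: Extension rate ≈ 24804.9 / 19197 = 1.292 mm per year.
B spans 15569.5 / 1.292 = 12050.70 years ≈ 12051 annual layers.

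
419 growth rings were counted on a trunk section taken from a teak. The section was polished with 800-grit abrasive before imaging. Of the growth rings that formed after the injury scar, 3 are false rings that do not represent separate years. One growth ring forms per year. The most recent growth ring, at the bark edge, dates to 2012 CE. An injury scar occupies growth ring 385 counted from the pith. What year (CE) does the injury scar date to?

The injury scar sits at growth ring 385 from the pith, so 419 − 385 = 34 growth rings formed after it.
Excluding 3 false growth rings: 34 − 3 = 31.
The growth ring at the bark edge is 2012 CE, so the injury scar dates to 2012 − 31 = 1981 CE.

1981 CE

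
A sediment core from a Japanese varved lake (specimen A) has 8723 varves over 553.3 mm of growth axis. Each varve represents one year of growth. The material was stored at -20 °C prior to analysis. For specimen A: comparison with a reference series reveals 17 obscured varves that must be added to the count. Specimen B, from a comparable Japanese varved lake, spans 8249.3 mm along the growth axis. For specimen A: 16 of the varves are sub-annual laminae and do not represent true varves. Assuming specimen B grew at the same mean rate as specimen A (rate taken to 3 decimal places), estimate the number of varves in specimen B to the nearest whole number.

Specimen A: correcting the raw count gives 8723 − 16 + 17 = 8724 true varves.
A: 553.3 mm over 8724 years gives 553.3 / 8724 ≈ 0.063 mm/year.
B spans 8249.3 / 0.063 = 130941.27 years ≈ 130941 varves.

130941 varves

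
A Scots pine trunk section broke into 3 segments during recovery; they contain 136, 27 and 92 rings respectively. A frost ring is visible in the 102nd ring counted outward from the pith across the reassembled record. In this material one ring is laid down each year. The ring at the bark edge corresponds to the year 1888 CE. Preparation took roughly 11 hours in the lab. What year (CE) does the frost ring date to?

1735 CE

Total rings = 136 + 27 + 92 = 255.
255 − 102 = 153 rings lie beyond the frost ring toward the bark edge.
1888 − 153 = 1735 CE.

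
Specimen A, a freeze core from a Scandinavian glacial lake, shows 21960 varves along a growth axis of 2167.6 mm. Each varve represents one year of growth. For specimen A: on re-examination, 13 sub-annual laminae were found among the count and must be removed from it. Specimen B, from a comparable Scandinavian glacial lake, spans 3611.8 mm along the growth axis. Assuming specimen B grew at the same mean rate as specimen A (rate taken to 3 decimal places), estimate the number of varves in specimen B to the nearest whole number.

36483 varves

Specimen A: correcting the raw count gives 21960 − 13 = 21947 true varves.
A: 2167.6 mm over 21947 years gives 2167.6 / 21947 ≈ 0.099 mm/yr.
Specimen B: 3611.8 mm / 0.099 mm per year = 36482.83 years ≈ 36483 varves.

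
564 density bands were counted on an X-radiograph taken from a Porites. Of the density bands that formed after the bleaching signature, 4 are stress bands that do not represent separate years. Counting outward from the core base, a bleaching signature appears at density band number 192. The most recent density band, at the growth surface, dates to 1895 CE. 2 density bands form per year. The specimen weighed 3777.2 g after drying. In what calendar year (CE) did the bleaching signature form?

The bleaching signature sits at density band 192 from the core base, so 564 − 192 = 372 density bands formed after it.
372 − 4 false = 368 true density bands after the bleaching signature.
368 density bands at 2 per year is 368 / 2 = 184 years.
The density band at the growth surface is 1895 CE, so the bleaching signature dates to 1895 − 184 = 1711 CE.

1711 CE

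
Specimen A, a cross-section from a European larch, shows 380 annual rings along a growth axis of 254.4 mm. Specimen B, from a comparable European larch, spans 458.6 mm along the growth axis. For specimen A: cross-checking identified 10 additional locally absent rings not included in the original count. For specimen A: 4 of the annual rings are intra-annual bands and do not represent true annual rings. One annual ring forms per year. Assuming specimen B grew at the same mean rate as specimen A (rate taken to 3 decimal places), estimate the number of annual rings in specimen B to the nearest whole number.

696 annual rings

Specimen A: after corrections the count is 380 − 4 + 10 = 386 annual rings.
A: 254.4 mm over 386 years gives 254.4 / 386 ≈ 0.659 mm per year.
B spans 458.6 / 0.659 = 695.90 years ≈ 696 annual rings.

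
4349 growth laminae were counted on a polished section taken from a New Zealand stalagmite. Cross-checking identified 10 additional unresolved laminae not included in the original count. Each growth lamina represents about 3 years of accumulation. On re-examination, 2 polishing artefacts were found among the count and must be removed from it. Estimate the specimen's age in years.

Correcting the raw count gives 4349 − 2 + 10 = 4357 true growth laminae.
At 3 years per growth lamina, 4357 × 3 = 13071 years.

13071 years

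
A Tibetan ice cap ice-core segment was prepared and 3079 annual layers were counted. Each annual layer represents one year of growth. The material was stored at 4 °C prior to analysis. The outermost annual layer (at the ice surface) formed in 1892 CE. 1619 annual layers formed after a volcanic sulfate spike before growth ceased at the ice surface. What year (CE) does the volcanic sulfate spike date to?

273 CE

There are 1619 annual layers younger than the volcanic sulfate spike.
1892 − 1619 = 273 CE.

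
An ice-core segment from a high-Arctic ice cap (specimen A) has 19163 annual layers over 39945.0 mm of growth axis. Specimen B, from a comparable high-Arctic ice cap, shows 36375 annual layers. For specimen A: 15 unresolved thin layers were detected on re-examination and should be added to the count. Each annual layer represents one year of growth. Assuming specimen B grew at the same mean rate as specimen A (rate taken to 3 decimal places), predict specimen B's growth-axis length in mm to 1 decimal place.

75769.1 mm

Specimen A: true annual layer count = 19163 + 15 = 19178.
A: 39945.0 mm over 19178 years gives 39945.0 / 19178 ≈ 2.083 mm per year.
Length of B = 2.083 × 36375 = 75769.1 mm.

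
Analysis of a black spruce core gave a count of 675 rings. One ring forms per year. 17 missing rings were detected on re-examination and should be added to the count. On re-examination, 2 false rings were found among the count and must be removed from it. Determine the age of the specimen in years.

Correcting the raw count gives 675 − 2 + 17 = 690 true rings.
With a one-to-one ring periodicity this is 690 years.

690 years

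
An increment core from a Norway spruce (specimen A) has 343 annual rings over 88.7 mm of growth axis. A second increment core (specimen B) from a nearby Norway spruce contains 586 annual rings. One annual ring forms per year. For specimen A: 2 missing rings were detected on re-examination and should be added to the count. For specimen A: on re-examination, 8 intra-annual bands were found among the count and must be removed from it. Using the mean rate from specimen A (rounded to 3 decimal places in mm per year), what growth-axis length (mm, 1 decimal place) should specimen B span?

Specimen A: correcting the raw count gives 343 − 8 + 2 = 337 true annual rings.
A: Mean rate = 88.7 mm / 337 years ≈ 0.263 mm/year.
Length of B = 0.263 × 586 = 154.1 mm.

154.1 mm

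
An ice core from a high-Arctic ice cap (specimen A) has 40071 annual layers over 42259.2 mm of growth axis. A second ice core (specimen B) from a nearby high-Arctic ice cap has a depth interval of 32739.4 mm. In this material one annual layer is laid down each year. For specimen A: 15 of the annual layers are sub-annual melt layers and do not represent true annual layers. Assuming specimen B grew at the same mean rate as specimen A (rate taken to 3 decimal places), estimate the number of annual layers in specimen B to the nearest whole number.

Specimen A: correcting the raw count gives 40071 − 15 = 40056 true annual layers.
A: Mean rate = 42259.2 mm / 40056 years ≈ 1.055 mm/year.
B spans 32739.4 / 1.055 = 31032.61 years ≈ 31033 annual layers.

31033 annual layers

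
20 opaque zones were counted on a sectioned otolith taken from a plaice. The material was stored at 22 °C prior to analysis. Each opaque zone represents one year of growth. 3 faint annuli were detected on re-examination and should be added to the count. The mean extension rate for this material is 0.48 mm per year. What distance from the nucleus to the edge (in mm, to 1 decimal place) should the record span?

11.0 mm

True opaque zone count = 20 + 3 = 23.
Predicted length = 0.48 mm/year × 23 years = 11.0 mm.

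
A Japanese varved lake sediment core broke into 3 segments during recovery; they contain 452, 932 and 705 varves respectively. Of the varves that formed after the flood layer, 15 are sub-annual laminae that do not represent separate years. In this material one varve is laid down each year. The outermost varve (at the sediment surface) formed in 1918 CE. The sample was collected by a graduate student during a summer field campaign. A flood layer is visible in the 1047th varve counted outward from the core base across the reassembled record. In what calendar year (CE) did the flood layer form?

891 CE

Total varves = 452 + 932 + 705 = 2089.
Between varve 1047 and the sediment surface there are 2089 − 1047 = 1042 varves.
Excluding 15 false varves: 1042 − 15 = 1027.
The varve at the sediment surface is 1918 CE, so the flood layer dates to 1918 − 1027 = 891 CE.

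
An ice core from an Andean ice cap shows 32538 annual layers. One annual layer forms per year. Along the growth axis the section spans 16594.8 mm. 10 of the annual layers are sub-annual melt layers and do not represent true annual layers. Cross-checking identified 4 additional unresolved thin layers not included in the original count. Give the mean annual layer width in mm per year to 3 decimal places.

0.510 mm per year

Adjusted count: 32538 − 10 + 4 = 32532 annual layers.
Mean rate = 16594.8 mm / 32532 years ≈ 0.510 mm per year.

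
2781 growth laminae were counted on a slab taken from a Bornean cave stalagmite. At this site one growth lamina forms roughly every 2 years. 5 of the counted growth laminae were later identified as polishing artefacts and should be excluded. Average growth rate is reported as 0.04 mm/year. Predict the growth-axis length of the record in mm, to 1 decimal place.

222.1 mm

After corrections the count is 2781 − 5 = 2776 growth laminae.
2776 growth laminae at 2 years each span 2776 × 2 = 5552 years.
Predicted length = 0.04 mm/year × 5552 years = 222.1 mm.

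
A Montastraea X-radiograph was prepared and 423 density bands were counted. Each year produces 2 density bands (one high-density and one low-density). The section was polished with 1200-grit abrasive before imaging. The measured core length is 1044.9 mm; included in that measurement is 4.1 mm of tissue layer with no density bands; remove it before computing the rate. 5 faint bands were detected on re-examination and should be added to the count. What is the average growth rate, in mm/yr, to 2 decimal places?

Adjusted count: 423 + 5 = 428 density bands.
Dividing by 2 density bands per year: 428 / 2 = 214 years.
The growth record spans 1044.9 − 4.1 = 1040.8 mm.
1040.8 mm over 214 years gives 1040.8 / 214 ≈ 4.86 mm/yr.

4.86 mm/yr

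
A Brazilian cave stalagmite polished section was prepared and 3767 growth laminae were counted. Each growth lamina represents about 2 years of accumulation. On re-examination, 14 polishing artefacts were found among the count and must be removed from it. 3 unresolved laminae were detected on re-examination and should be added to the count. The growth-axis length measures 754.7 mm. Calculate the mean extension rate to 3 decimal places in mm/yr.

Adjusted count: 3767 − 14 + 3 = 3756 growth laminae.
3756 growth laminae at 2 years each span 3756 × 2 = 7512 years.
Extension rate ≈ 754.7 / 7512 = 0.100 mm/yr.

0.100 mm/yr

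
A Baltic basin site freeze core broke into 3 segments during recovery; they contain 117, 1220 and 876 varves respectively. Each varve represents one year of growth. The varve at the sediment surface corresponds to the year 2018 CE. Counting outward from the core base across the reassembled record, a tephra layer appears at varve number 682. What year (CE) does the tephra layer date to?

487 CE

Total varves = 117 + 1220 + 876 = 2213.
2213 − 682 = 1531 varves lie beyond the tephra layer toward the sediment surface.
The varve at the sediment surface is 2018 CE, so the tephra layer dates to 2018 − 1531 = 487 CE.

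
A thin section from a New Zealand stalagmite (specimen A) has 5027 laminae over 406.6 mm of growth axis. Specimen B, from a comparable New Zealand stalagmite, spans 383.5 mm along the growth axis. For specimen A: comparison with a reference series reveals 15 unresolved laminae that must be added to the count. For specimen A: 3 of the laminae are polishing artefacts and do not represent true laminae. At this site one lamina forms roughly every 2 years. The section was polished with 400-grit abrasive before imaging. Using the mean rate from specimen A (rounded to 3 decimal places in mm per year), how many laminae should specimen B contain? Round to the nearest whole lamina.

Specimen A: adjusted count: 5027 − 3 + 15 = 5039 laminae.
Specimen A: multiplying by 2 years per lamina: 5039 × 2 = 10078 years.
A: Mean rate = 406.6 mm / 10078 years ≈ 0.040 mm per year.
For B, 383.5 / 0.040 = 9587.50 years; at 2 years per lamina that is 9587.50 / 2 ≈ 4794 laminae.

4794 laminae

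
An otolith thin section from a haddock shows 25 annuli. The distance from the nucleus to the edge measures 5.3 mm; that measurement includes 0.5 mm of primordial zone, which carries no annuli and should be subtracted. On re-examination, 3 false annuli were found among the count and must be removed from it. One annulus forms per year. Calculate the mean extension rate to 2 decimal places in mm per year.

0.22 mm per year

After corrections the count is 25 − 3 = 22 annuli.
The growth record spans 5.3 − 0.5 = 4.8 mm.
4.8 mm over 22 years gives 4.8 / 22 ≈ 0.22 mm per year.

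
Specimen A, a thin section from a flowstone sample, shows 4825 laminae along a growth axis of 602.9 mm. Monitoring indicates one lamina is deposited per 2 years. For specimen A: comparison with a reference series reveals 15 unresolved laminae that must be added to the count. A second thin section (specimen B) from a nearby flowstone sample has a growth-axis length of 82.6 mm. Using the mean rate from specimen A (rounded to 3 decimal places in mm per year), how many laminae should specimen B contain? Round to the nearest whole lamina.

666 laminae

Specimen A: after corrections the count is 4825 + 15 = 4840 laminae.
Specimen A: 4840 laminae at 2 years each span 4840 × 2 = 9680 years.
A: Mean rate = 602.9 mm / 9680 years ≈ 0.062 mm/year.
For B, 82.6 / 0.062 = 1332.26 years; at 2 years per lamina that is 1332.26 / 2 ≈ 666 laminae.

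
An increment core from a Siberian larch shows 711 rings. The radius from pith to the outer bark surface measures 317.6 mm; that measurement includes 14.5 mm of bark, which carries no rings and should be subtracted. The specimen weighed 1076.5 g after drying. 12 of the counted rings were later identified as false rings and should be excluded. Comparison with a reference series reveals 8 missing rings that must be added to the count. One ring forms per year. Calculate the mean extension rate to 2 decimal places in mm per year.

0.43 mm per year

True ring count = 711 − 12 + 8 = 707.
Removing the 14.5 mm offcut leaves 317.6 − 14.5 = 303.1 mm.
Mean rate = 303.1 mm / 707 years ≈ 0.43 mm per year.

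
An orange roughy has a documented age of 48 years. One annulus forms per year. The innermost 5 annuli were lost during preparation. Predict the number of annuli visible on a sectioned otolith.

43 annuli

One annulus per year gives 48 annuli over 48 years.
Less the 5 uncaptured annuli: 48 − 5 = 43.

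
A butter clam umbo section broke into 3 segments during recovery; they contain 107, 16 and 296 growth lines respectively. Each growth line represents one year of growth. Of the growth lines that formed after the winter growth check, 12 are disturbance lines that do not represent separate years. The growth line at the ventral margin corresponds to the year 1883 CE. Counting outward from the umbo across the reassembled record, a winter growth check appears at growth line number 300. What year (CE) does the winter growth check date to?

Total growth lines = 107 + 16 + 296 = 419.
Between growth line 300 and the ventral margin there are 419 − 300 = 119 growth lines.
Excluding 12 false growth lines: 119 − 12 = 107.
1883 − 107 = 1776 CE.

1776 CE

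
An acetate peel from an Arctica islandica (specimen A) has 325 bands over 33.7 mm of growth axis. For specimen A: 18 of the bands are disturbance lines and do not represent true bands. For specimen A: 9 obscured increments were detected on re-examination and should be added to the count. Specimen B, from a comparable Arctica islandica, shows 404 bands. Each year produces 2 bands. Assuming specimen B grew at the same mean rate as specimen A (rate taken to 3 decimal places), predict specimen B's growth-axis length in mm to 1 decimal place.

Specimen A: correcting the raw count gives 325 − 18 + 9 = 316 true bands.
Specimen A: 316 bands at 2 per year is 316 / 2 = 158 years.
A: Extension rate ≈ 33.7 / 158 = 0.213 mm/year.
Specimen B: dividing by 2 bands per year: 404 / 2 = 202 years. B's length ≈ 0.213 × 202 = 43.0 mm.

43.0 mm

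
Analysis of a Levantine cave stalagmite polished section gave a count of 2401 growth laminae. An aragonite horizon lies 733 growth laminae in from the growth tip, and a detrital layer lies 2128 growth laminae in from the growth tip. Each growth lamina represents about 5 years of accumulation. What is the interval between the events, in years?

6975 yr

The two markers are separated by 2128 − 733 = 1395 growth laminae.
Multiplying by 5 years per growth lamina: 1395 × 5 = 6975 years.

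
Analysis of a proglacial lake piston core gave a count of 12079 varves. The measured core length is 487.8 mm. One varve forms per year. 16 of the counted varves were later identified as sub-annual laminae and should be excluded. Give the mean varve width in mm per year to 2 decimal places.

Correcting the raw count gives 12079 − 16 = 12063 true varves.
487.8 mm over 12063 years gives 487.8 / 12063 ≈ 0.04 mm per year.

0.04 mm per year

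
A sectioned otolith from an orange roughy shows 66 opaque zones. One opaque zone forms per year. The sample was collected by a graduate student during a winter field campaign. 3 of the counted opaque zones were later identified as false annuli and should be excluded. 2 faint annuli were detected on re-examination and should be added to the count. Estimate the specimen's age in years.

65 years

True opaque zone count = 66 − 3 + 2 = 65.
At one opaque zone per year, that is 65 years.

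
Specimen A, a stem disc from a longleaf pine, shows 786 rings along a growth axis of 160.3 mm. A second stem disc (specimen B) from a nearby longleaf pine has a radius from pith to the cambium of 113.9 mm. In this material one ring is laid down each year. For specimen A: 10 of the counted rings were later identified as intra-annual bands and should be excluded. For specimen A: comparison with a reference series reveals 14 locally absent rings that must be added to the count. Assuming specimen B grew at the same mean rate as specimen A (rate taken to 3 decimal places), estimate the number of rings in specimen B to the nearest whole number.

Specimen A: after corrections the count is 786 − 10 + 14 = 790 rings.
A: Mean rate = 160.3 mm / 790 years ≈ 0.203 mm/year.
B spans 113.9 / 0.203 = 561.08 years ≈ 561 rings.

561 rings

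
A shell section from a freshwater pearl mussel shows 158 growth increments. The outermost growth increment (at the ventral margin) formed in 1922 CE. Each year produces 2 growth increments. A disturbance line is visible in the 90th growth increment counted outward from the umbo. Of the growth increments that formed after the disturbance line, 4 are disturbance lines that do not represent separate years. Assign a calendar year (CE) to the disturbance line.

158 − 90 = 68 growth increments lie beyond the disturbance line toward the ventral margin.
Excluding 4 false growth increments: 68 − 4 = 64.
64 growth increments at 2 per year is 64 / 2 = 32 years.
1922 − 32 = 1890 CE.

1890 CE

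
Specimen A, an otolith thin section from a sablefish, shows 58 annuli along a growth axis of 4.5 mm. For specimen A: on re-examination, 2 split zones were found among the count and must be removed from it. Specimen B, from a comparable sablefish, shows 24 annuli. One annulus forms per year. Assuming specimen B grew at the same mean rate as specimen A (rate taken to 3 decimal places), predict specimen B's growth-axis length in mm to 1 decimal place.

1.9 mm

Specimen A: adjusted count: 58 − 2 = 56 annuli.
A: 4.5 mm over 56 years gives 4.5 / 56 ≈ 0.080 mm/yr.
For B, 0.080 mm/year × 24 years = 1.9 mm.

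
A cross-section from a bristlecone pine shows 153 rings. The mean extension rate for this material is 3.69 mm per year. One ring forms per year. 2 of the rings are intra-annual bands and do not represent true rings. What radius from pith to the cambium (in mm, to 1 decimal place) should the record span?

557.2 mm

After corrections the count is 153 − 2 = 151 rings.
151 years at 3.69 mm/year gives 3.69 × 151 = 557.2 mm.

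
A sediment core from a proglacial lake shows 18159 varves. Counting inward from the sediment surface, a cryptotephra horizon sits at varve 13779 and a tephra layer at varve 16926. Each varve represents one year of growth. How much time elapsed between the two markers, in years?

16926 − 13779 = 3147 varves lie between the two events.
At one varve per year, 3147 years elapsed between them.

3147 years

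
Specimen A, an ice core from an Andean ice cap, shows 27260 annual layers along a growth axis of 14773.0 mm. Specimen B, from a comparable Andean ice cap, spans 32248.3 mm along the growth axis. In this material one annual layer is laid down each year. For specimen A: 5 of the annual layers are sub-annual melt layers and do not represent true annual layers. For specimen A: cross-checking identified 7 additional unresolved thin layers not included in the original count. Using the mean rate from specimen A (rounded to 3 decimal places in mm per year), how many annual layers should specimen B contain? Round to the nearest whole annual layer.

59499 annual layers

Specimen A: adjusted count: 27260 − 5 + 7 = 27262 annual layers.
A: Extension rate ≈ 14773.0 / 27262 = 0.542 mm/year.
Specimen B: 32248.3 mm / 0.542 mm per year = 59498.71 years ≈ 59499 annual layers.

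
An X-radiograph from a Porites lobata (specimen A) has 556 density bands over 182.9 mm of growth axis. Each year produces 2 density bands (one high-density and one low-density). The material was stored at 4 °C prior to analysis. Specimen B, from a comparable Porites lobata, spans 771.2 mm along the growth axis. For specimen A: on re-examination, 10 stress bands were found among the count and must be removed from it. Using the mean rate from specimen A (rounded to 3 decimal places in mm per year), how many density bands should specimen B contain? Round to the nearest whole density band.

Specimen A: adjusted count: 556 − 10 = 546 density bands.
Specimen A: dividing by 2 density bands per year: 546 / 2 = 273 years.
A: Mean rate = 182.9 mm / 273 years ≈ 0.670 mm per year.
For B, 771.2 / 0.670 = 1151.04 years; at 2 density bands per year that is 1151.04 × 2 ≈ 2302 density bands.

2302 density bands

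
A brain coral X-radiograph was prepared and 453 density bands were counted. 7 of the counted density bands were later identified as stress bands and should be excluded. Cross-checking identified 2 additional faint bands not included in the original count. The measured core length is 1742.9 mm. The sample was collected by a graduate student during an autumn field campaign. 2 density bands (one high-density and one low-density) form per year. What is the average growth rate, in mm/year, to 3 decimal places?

7.781 mm/year

After corrections the count is 453 − 7 + 2 = 448 density bands.
Dividing by 2 density bands per year: 448 / 2 = 224 years.
Extension rate ≈ 1742.9 / 224 = 7.781 mm/year.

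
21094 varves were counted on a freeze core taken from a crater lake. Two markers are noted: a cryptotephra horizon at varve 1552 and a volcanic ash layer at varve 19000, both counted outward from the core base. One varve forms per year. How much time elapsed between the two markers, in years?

17448 yr

19000 − 1552 = 17448 varves lie between the two events.
That is 17448 years at one varve per year.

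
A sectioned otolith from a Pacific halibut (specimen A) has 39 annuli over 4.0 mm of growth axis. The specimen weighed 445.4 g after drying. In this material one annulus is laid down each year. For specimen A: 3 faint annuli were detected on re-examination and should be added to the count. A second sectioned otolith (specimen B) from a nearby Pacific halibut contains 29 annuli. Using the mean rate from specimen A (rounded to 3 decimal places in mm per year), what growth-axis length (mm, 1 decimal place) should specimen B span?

2.8 mm

Specimen A: adjusted count: 39 + 3 = 42 annuli.
A: Extension rate ≈ 4.0 / 42 = 0.095 mm per year.
Length of B = 0.095 × 29 = 2.8 mm.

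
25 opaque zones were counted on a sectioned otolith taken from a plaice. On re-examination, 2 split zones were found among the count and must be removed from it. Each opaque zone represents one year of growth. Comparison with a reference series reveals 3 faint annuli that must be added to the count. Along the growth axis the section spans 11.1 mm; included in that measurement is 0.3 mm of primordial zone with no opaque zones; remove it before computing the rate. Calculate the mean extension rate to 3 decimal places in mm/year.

True opaque zone count = 25 − 2 + 3 = 26.
The growth record spans 11.1 − 0.3 = 10.8 mm.
10.8 mm over 26 years gives 10.8 / 26 ≈ 0.415 mm/year.

0.415 mm/year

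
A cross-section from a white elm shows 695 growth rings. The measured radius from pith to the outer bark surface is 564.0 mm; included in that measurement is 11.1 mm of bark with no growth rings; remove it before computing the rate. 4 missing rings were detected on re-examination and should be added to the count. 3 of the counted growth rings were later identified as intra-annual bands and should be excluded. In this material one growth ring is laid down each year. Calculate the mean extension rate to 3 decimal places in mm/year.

Correcting the raw count gives 695 − 3 + 4 = 696 true growth rings.
Removing the 11.1 mm offcut leaves 564.0 − 11.1 = 552.9 mm.
Mean rate = 552.9 mm / 696 years ≈ 0.794 mm/year.

0.794 mm/year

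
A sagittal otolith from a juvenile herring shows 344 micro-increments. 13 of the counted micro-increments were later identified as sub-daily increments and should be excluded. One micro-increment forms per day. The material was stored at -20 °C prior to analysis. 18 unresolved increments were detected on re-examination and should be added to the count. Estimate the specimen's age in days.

True micro-increment count = 344 − 13 + 18 = 349.
With a one-to-one micro-increment periodicity this is 349 days.

349 days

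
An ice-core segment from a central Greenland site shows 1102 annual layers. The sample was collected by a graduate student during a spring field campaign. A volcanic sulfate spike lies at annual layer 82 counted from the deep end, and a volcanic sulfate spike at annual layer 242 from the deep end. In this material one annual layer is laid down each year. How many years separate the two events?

Separation: 242 − 82 = 160 annual layers.
At one annual layer per year, 160 years elapsed between them.

160 yr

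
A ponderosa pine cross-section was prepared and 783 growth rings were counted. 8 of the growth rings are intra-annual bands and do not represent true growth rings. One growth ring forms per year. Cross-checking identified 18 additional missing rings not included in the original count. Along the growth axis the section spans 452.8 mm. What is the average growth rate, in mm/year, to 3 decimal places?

0.571 mm/year

True growth ring count = 783 − 8 + 18 = 793.
452.8 mm over 793 years gives 452.8 / 793 ≈ 0.571 mm/year.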